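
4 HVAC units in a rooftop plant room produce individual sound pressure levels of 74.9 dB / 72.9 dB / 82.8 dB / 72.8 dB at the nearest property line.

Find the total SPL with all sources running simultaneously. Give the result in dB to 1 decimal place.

Converting to relative power and adding: 10^(74.9/10) + 10^(72.9/10) + 10^(82.8/10) + 10^(72.8/10) = 2.6e+08.
Back to dB: 10·log₁₀ Σ = 84.1 dB.

84.1 dB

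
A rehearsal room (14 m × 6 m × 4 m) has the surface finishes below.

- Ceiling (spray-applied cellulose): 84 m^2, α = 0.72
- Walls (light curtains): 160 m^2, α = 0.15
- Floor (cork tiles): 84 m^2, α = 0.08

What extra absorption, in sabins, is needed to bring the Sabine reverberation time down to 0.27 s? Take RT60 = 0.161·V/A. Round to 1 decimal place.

Summing Sᵢαᵢ: 60.480 + 24.000 + 6.720 → A₁ = 91.200 sabins.
For T = 0.27 s, need A₂ = 0.161·V/T = 0.161·336/0.27 = 200.356 sabins.
Shortfall: 200.356 − 91.200 = 109.2 sabins.

109.2 sabins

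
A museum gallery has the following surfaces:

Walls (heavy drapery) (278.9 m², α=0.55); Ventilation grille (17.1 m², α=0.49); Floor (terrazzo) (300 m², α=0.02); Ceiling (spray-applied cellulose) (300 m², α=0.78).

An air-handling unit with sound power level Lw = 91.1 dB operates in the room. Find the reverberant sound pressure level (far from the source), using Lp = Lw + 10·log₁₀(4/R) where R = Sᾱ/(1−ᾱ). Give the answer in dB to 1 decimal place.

68.5 dB

A = 401.774 sabins; S = 896.0 m².
ᾱ = 401.774/896.0 = 0.4484; R = Sᾱ/(1−ᾱ) = 401.774/(1−0.4484) = 728.379 m².
Lp = Lw + 10 log₁₀(4/R) = 91.1 -22.60 = 68.5 dB.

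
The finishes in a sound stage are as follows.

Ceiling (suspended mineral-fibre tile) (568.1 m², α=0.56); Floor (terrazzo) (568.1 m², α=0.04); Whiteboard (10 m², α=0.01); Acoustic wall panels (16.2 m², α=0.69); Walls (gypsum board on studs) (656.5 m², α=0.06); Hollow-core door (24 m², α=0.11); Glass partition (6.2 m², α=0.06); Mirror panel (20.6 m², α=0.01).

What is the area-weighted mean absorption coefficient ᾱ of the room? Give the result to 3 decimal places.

S = Σ Sᵢ = 568.1 + 568.1 + 10 + 16.2 + 656.5 + 24 + 6.2 + 20.6 = 1869.7 m².
Weighted sum Σ Sα = 394.746.
ᾱ = 394.746 / 1869.7 = 0.211.

0.211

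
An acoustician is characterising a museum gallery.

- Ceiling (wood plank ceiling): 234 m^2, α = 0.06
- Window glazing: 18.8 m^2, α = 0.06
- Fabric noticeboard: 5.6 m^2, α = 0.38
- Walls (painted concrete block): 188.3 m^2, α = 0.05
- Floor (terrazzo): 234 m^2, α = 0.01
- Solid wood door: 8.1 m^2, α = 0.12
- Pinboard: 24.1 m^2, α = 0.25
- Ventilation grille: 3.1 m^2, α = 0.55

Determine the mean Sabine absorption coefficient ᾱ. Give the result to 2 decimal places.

Total surface area S = 716.0 m^2.
Weighted sum Σ Sα = 37.753.
ᾱ = 37.753 / 716.0 = 0.05.

0.05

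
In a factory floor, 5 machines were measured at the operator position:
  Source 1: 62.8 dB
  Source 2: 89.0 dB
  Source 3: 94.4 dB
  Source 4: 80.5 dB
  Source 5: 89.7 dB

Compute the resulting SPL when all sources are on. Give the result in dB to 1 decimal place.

96.6 dB

Σ 10^(Lᵢ/10) = 4.596e+09.
L_total = 10·log₁₀(4.596e+09) = 96.6 dB.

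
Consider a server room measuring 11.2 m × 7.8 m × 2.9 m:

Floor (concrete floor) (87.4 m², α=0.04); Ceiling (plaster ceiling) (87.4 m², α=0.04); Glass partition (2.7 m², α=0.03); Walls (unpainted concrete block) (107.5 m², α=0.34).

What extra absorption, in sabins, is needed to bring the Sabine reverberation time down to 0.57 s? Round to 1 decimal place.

27.9 sabins

A₁ = Σ Sᵢαᵢ = 87.4·0.04 + 87.4·0.04 + 2.7·0.03 + 107.5·0.34 = 43.623 sabins.
Target A₂ = 0.161·253.344/0.57 = 71.559 sabins (V = 253.344 m³).
Shortfall: 71.559 − 43.623 = 27.9 sabins.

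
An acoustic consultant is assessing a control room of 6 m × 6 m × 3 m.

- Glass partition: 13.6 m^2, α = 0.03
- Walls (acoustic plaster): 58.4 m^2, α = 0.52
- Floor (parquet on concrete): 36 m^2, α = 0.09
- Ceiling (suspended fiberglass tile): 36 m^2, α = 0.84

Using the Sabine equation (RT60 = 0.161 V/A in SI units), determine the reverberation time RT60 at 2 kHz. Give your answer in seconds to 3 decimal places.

Equivalent absorption area: A = 13.6·0.03 + 58.4·0.52 + 36·0.09 + 36·0.84 = 64.256 m^2.
Room volume: 108 m³.
T = 0.161 V/A = 0.161·108/64.256 = 0.271 s.

0.271 s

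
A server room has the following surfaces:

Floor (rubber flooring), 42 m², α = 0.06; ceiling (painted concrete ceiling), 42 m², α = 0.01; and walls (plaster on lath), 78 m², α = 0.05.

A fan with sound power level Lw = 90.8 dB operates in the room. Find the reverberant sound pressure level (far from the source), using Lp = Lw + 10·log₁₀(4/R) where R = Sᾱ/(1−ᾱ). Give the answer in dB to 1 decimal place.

88.3 dB

A = 6.840 sabins; S = 162.0 m².
ᾱ = 6.840/162.0 = 0.0422; R = Sᾱ/(1−ᾱ) = 6.840/(1−0.0422) = 7.141 m².
Lp = 90.8 + 10·log₁₀(4/7.141) = 90.8 + (-2.52) = 88.3 dB.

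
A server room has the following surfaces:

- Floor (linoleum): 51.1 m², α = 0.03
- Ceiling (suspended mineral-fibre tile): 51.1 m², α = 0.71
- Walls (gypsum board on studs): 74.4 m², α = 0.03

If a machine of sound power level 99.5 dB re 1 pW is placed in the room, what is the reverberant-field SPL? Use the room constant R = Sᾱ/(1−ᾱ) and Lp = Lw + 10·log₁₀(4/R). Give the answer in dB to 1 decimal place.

88.4 dB

A = 40.046 sabins; S = 176.6 m².
ᾱ = 40.046/176.6 = 0.2268; R = Sᾱ/(1−ᾱ) = 40.046/(1−0.2268) = 51.793 m².
Lp = Lw + 10 log₁₀(4/R) = 99.5 -11.12 = 88.4 dB.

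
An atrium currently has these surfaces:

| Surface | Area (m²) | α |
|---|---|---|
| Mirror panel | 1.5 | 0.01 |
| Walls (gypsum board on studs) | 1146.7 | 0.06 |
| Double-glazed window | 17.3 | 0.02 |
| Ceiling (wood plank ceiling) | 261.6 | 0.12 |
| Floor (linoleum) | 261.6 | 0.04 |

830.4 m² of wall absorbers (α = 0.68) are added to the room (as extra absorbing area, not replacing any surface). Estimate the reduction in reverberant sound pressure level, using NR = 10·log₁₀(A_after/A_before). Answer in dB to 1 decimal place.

7.8 dB

Equivalent absorption area: A_before = 1.5×0.01 + 1146.7×0.06 + 17.3×0.02 + 261.6×0.12 + 261.6×0.04 = 111.019 m².
Added absorption = 830.4 × 0.68 = 564.672 sabins.
A_after = 111.019 + 564.672 = 675.691 sabins.
NR = 10·log₁₀(675.691/111.019) = 7.8 dB.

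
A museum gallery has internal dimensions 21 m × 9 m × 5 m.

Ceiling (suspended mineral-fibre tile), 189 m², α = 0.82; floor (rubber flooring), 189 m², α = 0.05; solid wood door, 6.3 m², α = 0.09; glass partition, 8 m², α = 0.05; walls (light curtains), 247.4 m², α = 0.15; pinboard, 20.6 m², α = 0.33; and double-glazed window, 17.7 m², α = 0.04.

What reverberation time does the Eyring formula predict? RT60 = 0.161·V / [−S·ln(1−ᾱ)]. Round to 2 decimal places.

Total surface area S = 189 + 189 + 6.3 + 8 + 247.4 + 20.6 + 17.7 = 678.0 m².
Absorption A = 189·0.82 + 189·0.05 + 6.3·0.09 + 8·0.05 + 247.4·0.15 + 20.6·0.33 + 17.7·0.04 = 210.013 sabins.
ᾱ = 210.013 / 678.0 = 0.3098.
−S·ln(1−ᾱ) = −678.0 × ln(1 − 0.3098) = 251.385.
V = 21 × 9 × 5 = 945 m³.
T = 0.161·V/[−S·ln(1−ᾱ)] = 0.161·945/251.385 = 0.61 s.

0.61 s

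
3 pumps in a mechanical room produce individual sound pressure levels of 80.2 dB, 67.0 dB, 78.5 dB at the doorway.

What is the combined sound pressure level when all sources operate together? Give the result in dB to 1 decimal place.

Converting to relative power and adding: 10^(80.2/10) + 10^(67.0/10) + 10^(78.5/10) = 1.805e+08.
L_total = 10·log₁₀(1.805e+08) = 82.6 dB.

82.6 dB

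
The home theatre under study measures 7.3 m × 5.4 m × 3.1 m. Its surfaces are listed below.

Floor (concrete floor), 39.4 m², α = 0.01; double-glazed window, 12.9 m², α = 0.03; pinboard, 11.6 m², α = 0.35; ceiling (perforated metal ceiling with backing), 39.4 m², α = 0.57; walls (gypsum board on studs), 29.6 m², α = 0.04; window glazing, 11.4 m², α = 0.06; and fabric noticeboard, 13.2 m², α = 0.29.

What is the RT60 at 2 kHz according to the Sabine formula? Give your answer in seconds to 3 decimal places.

0.596 s

Total absorption A = 39.4×0.01 + 12.9×0.03 + 11.6×0.35 + 39.4×0.57 + 29.6×0.04 + 11.4×0.06 + 13.2×0.29
  = 0.394 + 0.387 + 4.060 + 22.458 + 1.184 + 0.684 + 3.828 = 32.995 m² sabins.
Room volume: 122.202 m³.
RT60 = 0.161 · V / A = 0.161 × 122.202 / 32.995 = 0.596 s.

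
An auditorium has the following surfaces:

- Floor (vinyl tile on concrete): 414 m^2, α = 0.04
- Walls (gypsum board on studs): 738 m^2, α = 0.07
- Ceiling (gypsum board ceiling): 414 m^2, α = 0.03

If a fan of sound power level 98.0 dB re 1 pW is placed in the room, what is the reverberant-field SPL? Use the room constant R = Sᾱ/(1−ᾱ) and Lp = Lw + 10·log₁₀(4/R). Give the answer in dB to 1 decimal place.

A = 80.640 sabins; S = 1566.0 m^2.
ᾱ = 0.0515, so room constant R = A/(1−ᾱ) = 85.018 m^2.
Lp = 98.0 + 10·log₁₀(4/85.018) = 98.0 + (-13.27) = 84.7 dB.

84.7 dB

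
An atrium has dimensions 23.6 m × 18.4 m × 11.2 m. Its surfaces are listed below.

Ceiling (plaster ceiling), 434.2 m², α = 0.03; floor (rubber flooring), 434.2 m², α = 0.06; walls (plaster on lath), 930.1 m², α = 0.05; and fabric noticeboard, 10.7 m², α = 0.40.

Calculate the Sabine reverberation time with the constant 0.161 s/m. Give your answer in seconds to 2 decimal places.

Equivalent absorption area: A = 434.2×0.03 + 434.2×0.06 + 930.1×0.05 + 10.7×0.40 = 89.863 m².
Room volume: 4863.488 m³.
T = 0.161 V/A = 0.161·4863.488/89.863 = 8.71 s.

8.71 sec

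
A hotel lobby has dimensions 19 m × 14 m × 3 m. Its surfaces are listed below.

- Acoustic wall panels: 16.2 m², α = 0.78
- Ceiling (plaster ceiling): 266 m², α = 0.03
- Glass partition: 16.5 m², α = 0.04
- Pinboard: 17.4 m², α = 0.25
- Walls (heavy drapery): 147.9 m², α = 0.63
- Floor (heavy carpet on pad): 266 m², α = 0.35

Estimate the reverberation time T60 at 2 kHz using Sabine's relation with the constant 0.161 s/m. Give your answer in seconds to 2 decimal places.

0.61 s

A = Σ Sᵢαᵢ = 16.2·0.78 + 266·0.03 + 16.5·0.04 + 17.4·0.25 + 147.9·0.63 + 266·0.35 = 211.903 sabins.
Volume V = 19 × 14 × 3 = 798 m³.
RT60 = 0.161 · V / A = 0.161 × 798 / 211.903 = 0.61 s.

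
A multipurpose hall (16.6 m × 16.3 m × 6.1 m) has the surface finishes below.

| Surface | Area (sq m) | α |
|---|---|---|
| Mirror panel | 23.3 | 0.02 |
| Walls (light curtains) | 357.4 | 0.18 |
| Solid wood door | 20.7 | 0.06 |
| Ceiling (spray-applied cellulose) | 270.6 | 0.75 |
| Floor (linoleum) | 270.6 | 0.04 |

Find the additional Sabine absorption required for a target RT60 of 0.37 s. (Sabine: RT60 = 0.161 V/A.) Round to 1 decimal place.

438.4 sabins

Total absorption A₁ = 23.3×0.02 + 357.4×0.18 + 20.7×0.06 + 270.6×0.75 + 270.6×0.04
  = 0.466 + 64.332 + 1.242 + 202.950 + 10.824 = 279.814 sq m sabins.
V = 1650.538 m³. Required absorption A₂ = 0.161 × 1650.538 / 0.37 = 718.207 sabins.
Additional absorption ΔA = 718.207 − 279.814 = 438.4 sabins.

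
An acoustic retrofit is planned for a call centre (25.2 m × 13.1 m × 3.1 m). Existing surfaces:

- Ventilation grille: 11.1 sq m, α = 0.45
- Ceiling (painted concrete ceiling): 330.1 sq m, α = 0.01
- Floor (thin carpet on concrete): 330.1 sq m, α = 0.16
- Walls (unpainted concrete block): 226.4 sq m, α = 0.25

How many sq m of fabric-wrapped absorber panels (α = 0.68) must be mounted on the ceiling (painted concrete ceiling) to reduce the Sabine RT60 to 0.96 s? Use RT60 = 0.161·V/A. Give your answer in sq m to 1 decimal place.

Total absorption A₁ = 11.1·0.45 + 330.1·0.01 + 330.1·0.16 + 226.4·0.25
  = 4.995 + 3.301 + 52.816 + 56.600 = 117.712 sq m sabins.
Required A₂ = 0.161·1023.372/0.96 = 171.628 sabins.
ΔA needed = 171.628 − 117.712 = 53.916 sabins.
Net gain per sq m: Δα = 0.68 − 0.01 = 0.67.
Panel area = 53.916 / 0.67 = 80.5 sq m.

80.5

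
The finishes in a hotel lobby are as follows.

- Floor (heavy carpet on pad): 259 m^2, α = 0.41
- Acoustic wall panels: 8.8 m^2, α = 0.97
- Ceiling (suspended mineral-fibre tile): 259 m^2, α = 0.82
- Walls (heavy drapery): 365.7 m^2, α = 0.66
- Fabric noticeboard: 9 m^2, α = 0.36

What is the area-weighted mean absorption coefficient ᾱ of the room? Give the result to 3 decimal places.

Total surface area S = 901.5 m^2.
Weighted sum Σ Sα = 571.708.
ᾱ = A/S = 0.634.

0.634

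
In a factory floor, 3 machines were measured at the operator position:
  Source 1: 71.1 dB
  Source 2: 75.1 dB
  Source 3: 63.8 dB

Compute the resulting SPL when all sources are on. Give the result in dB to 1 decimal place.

Sum in the linear (power) domain: Σ 10^(Lᵢ/10) = 10^(71.1/10) + 10^(75.1/10) + 10^(63.8/10) = 4.764e+07.
L_total = 10·log₁₀(4.764e+07) = 76.8 dB.

76.8 dB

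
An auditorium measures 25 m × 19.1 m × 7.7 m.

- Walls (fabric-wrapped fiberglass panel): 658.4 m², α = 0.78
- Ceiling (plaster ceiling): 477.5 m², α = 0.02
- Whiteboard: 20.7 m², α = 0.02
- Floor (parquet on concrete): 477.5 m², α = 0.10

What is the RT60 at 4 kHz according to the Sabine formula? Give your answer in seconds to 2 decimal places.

Equivalent absorption area: A = 658.4·0.78 + 477.5·0.02 + 20.7·0.02 + 477.5·0.10 = 571.266 m².
V = 25·19.1·7.7 = 3676.75 m³.
RT60 = 0.161 · V / A = 0.161 × 3676.75 / 571.266 = 1.04 s.

1.04 s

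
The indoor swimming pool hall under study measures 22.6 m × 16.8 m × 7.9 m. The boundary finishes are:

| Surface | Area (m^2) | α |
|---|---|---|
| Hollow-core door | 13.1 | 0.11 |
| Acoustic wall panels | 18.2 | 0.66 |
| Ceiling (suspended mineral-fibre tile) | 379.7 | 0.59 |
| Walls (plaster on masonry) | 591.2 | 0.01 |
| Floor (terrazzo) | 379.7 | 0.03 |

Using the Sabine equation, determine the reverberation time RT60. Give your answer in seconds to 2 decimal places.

Total absorption A = 13.1*0.11 + 18.2*0.66 + 379.7*0.59 + 591.2*0.01 + 379.7*0.03
  = 1.441 + 12.012 + 224.023 + 5.912 + 11.391 = 254.779 m^2 sabins.
Room volume: 2999.472 m³.
RT60 = 0.161 · V / A = 0.161 × 2999.472 / 254.779 = 1.90 s.

1.90 sec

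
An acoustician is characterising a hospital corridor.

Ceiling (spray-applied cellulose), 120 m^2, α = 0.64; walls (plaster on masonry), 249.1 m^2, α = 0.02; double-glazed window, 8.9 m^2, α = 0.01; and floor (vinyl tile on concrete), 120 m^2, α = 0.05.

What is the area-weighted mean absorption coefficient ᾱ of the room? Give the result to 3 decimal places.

Total surface area S = 498.0 m^2.
Σ(Sᵢαᵢ) = 120·0.64 + 249.1·0.02 + 8.9·0.01 + 120·0.05 = 87.871.
ᾱ = A/S = 0.176.

0.176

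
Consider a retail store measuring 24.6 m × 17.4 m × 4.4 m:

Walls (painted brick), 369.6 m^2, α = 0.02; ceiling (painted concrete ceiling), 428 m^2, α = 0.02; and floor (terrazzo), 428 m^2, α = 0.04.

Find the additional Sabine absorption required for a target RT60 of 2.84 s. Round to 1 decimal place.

73.7 sabins

Equivalent absorption area: A₁ = 369.6×0.02 + 428×0.02 + 428×0.04 = 33.072 m^2.
For T = 2.84 s, need A₂ = 0.161·V/T = 0.161·1883.376/2.84 = 106.769 sabins.
Shortfall: 106.769 − 33.072 = 73.7 sabins.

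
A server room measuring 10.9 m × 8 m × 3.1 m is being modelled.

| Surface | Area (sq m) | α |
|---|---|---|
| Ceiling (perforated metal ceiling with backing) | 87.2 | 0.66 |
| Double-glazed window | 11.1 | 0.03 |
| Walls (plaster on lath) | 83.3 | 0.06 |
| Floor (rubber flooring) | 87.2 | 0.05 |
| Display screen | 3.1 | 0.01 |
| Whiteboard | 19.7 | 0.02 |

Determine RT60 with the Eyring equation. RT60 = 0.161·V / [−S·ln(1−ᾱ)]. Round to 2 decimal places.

S = Σ Sᵢ = 291.6 sq m.
Absorption A = 87.2·0.66 + 11.1·0.03 + 83.3·0.06 + 87.2·0.05 + 3.1·0.01 + 19.7·0.02 = 67.668 sabins.
ᾱ = 67.668 / 291.6 = 0.2321.
−S·ln(1−ᾱ) = −291.6 × ln(1 − 0.2321) = 77.010.
V = 10.9 × 8 × 3.1 = 270.32 m³.
RT60 = 0.161 × 270.32 / 77.010 = 0.57 s.

0.57 s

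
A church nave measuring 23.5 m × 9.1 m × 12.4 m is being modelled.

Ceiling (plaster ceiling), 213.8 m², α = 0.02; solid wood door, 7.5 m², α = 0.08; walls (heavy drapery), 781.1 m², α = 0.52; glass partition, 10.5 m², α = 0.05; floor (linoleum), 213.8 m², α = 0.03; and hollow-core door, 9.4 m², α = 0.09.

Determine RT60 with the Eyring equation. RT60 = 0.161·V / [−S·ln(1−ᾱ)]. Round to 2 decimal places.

Total surface area S = 213.8 + 7.5 + 781.1 + 10.5 + 213.8 + 9.4 = 1236.1 m².
Absorption A = 213.8×0.02 + 7.5×0.08 + 781.1×0.52 + 10.5×0.05 + 213.8×0.03 + 9.4×0.09 = 418.833 sabins.
Mean coefficient ᾱ = A/S = 0.3388.
−S·ln(1−ᾱ) = −1236.1 × ln(1 − 0.3388) = 511.373.
V = 23.5 × 9.1 × 12.4 = 2651.74 m³.
RT60 = 0.161 × 2651.74 / 511.373 = 0.83 s.

0.83 s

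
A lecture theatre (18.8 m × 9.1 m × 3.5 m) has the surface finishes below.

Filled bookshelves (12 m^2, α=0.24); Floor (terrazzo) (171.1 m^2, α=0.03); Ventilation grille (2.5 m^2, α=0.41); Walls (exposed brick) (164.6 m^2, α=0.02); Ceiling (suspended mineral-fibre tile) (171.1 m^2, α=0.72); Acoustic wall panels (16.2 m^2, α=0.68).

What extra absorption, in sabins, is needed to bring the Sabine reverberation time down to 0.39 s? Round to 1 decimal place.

Summing Sᵢαᵢ: 2.880 + 5.133 + 1.025 + 3.292 + 123.192 + 11.016 → A₁ = 146.538 sabins.
V = 598.78 m³. Required absorption A₂ = 0.161 × 598.78 / 0.39 = 247.189 sabins.
ΔA = A₂ − A₁ = 247.189 − 146.538 = 100.7 sabins.

100.7 sabins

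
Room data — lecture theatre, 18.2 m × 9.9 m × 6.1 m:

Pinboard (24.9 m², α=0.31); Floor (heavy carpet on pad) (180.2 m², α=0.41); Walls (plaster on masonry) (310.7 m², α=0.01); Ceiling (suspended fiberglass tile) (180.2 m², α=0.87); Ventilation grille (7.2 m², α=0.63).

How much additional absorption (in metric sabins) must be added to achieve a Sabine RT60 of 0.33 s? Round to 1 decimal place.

A₁ = Σ Sᵢαᵢ = 24.9*0.31 + 180.2*0.41 + 310.7*0.01 + 180.2*0.87 + 7.2*0.63 = 246.018 sabins.
Target A₂ = 0.161·1099.098/0.33 = 536.227 sabins (V = 1099.098 m³).
Additional absorption ΔA = 536.227 − 246.018 = 290.2 sabins.

290.2 sabins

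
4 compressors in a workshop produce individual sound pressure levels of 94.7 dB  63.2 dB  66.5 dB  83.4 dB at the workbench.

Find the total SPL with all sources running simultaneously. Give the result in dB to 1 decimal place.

Σ 10^(Lᵢ/10) = 3.177e+09.
Combined level = 10 log₁₀(3.177e+09) = 95.0 dB.

95.0 dB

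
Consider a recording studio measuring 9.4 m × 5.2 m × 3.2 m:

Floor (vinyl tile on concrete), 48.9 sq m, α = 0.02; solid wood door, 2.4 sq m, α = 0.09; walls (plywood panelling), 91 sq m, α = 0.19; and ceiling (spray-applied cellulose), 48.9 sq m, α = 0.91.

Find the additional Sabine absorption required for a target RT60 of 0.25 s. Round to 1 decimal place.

37.7 sabins

Summing Sᵢαᵢ: 0.978 + 0.216 + 17.290 + 44.499 → A₁ = 62.983 sabins.
V = 156.416 m³. Required absorption A₂ = 0.161 × 156.416 / 0.25 = 100.732 sabins.
Shortfall: 100.732 − 62.983 = 37.7 sabins.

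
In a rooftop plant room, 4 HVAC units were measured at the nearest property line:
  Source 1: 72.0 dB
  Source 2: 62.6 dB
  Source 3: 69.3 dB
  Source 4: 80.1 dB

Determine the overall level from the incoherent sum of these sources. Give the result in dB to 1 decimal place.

Σ 10^(Lᵢ/10) = 1.285e+08.
Combined level = 10 log₁₀(1.285e+08) = 81.1 dB.

81.1 dB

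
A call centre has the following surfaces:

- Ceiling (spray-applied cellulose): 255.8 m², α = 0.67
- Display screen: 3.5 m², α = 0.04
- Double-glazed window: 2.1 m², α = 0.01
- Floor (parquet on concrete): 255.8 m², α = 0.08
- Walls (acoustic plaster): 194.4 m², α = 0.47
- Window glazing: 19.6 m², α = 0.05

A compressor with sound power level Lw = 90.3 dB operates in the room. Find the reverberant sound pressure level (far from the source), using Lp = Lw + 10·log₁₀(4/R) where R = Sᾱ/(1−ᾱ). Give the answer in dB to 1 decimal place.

69.6 dB

A = 284.359 sabins; S = 731.2 m².
ᾱ = 0.3889, so room constant R = A/(1−ᾱ) = 465.323 m².
Lp = 90.3 + 10·log₁₀(4/465.323) = 90.3 + (-20.66) = 69.6 dB.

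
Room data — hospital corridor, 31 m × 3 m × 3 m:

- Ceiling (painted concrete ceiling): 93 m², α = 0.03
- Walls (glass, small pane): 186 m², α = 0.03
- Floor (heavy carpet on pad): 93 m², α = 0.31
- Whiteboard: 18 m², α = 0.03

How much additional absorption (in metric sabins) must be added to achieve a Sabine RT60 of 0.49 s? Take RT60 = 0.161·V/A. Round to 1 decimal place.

Summing Sᵢαᵢ: 2.790 + 5.580 + 28.830 + 0.540 → A₁ = 37.740 sabins.
Target A₂ = 0.161·279/0.49 = 91.671 sabins (V = 279 m³).
ΔA = A₂ − A₁ = 91.671 − 37.740 = 53.9 sabins.

53.9 sabins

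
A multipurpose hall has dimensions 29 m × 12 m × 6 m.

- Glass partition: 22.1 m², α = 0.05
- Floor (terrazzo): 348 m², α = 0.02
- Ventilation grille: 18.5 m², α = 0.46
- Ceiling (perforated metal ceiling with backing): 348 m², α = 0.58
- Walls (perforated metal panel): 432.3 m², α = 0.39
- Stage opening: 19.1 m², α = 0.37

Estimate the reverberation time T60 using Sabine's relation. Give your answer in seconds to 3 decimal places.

0.853 s

Summing Sᵢαᵢ: 1.105 + 6.960 + 8.510 + 201.840 + 168.597 + 7.067 → A = 394.079 sabins.
Volume V = 29 × 12 × 6 = 2088 m³.
Sabine: RT60 = 0.161 × 2088 / 394.079 = 0.853 s.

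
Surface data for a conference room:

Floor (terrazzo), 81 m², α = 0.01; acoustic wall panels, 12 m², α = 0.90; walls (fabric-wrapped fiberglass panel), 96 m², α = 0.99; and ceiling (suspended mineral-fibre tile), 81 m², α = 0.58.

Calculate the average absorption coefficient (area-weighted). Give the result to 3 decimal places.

0.569

S = Σ Sᵢ = 81 + 12 + 96 + 81 = 270.0 m².
Σ(Sᵢαᵢ) = 81·0.01 + 12·0.90 + 96·0.99 + 81·0.58 = 153.630.
ᾱ = 153.630 / 270.0 = 0.569.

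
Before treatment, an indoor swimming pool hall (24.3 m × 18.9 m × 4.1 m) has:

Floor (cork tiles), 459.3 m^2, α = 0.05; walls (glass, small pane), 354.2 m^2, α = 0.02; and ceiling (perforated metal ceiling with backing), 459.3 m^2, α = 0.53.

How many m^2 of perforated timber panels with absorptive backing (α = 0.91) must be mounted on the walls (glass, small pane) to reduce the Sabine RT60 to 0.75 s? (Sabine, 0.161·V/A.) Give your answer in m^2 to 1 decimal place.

Equivalent absorption area: A₁ = 459.3*0.05 + 354.2*0.02 + 459.3*0.53 = 273.478 m^2.
V = 1883.007 m³. Target absorption A₂ = 0.161 × 1883.007 / 0.75 = 404.219 sabins.
Absorption to add: 404.219 − 273.478 = 130.741 sabins.
Each m^2 of panel replacing the walls (glass, small pane) adds (0.91 − 0.02) = 0.89 sabins.
Area = ΔA/Δα = 130.741/0.89 = 146.9 m^2.

146.9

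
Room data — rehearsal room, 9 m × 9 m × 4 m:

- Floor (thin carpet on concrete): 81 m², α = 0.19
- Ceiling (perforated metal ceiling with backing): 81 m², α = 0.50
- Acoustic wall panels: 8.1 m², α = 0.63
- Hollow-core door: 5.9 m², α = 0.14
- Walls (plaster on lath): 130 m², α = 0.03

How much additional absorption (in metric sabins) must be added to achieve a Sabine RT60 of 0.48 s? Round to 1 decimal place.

43.0 sabins

Equivalent absorption area: A₁ = 81×0.19 + 81×0.50 + 8.1×0.63 + 5.9×0.14 + 130×0.03 = 65.719 m².
Target A₂ = 0.161·324/0.48 = 108.675 sabins (V = 324 m³).
Additional absorption ΔA = 108.675 − 65.719 = 43.0 sabins.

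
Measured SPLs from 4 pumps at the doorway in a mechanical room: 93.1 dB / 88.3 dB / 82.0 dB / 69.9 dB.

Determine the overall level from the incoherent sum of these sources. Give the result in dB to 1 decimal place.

94.6 dB

Converting to relative power and adding: 10^(93.1/10) + 10^(88.3/10) + 10^(82.0/10) + 10^(69.9/10) = 2.886e+09.
Back to dB: 10·log₁₀ Σ = 94.6 dB.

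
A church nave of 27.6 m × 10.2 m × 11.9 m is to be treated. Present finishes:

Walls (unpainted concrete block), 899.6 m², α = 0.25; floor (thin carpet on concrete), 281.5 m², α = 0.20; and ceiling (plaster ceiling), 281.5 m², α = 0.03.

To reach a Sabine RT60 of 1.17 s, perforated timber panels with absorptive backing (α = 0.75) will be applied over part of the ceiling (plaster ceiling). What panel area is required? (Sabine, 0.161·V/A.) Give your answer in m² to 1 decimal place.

238.0

Equivalent absorption area: A₁ = 899.6·0.25 + 281.5·0.20 + 281.5·0.03 = 289.645 m².
Required A₂ = 0.161·3350.088/1.17 = 460.995 sabins.
Absorption to add: 460.995 − 289.645 = 171.350 sabins.
Each m² of panel replacing the ceiling (plaster ceiling) adds (0.75 − 0.03) = 0.72 sabins.
Panel area = 171.350 / 0.72 = 238.0 m².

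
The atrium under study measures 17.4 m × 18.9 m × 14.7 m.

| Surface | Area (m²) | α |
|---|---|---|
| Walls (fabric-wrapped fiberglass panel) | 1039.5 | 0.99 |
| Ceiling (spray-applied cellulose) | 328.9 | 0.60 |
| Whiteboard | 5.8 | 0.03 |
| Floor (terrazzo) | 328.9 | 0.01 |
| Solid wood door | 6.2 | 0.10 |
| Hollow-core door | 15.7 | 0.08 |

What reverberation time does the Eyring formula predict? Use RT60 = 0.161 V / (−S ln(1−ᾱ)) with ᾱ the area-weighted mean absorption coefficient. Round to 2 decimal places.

0.36 seconds

S = Σ Sᵢ = 1725.0 m².
Absorption A = 1039.5×0.99 + 328.9×0.60 + 5.8×0.03 + 328.9×0.01 + 6.2×0.10 + 15.7×0.08 = 1231.784 sabins.
ᾱ = 1231.784 / 1725.0 = 0.7141.
Eyring denominator: −S ln(1−ᾱ) = 2159.895.
V = 17.4 × 18.9 × 14.7 = 4834.242 m³.
RT60 = 0.161 × 4834.242 / 2159.895 = 0.36 s.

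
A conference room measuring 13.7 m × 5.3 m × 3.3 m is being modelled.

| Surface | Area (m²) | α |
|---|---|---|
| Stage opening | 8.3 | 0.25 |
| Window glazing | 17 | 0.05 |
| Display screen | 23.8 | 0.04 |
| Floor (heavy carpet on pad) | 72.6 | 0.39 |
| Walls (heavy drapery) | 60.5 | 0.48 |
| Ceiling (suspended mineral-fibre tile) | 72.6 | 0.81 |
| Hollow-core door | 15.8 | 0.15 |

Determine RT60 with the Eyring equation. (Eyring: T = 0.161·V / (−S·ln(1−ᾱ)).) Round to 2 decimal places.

0.24 seconds

Total surface area S = 8.3 + 17 + 23.8 + 72.6 + 60.5 + 72.6 + 15.8 = 270.6 m².
Σ(Sᵢαᵢ) = 8.3·0.25 + 17·0.05 + 23.8·0.04 + 72.6·0.39 + 60.5·0.48 + 72.6·0.81 + 15.8·0.15 = 122.407.
ᾱ = 122.407 / 270.6 = 0.4524.
−S·ln(1−ᾱ) = −270.6 × ln(1 − 0.4524) = 162.958.
V = 13.7 × 5.3 × 3.3 = 239.613 m³.
T = 0.161·V/[−S·ln(1−ᾱ)] = 0.161·239.613/162.958 = 0.24 s.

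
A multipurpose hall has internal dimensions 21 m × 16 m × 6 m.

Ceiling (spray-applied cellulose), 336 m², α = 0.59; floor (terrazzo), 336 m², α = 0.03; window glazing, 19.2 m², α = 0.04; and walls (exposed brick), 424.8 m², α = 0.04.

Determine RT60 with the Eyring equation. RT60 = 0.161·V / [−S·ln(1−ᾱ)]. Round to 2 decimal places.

S = Σ Sᵢ = 1116.0 m².
Σ(Sᵢαᵢ) = 336·0.59 + 336·0.03 + 19.2·0.04 + 424.8·0.04 = 226.080.
ᾱ = 226.080 / 1116.0 = 0.2026.
Eyring denominator: −S ln(1−ᾱ) = 252.661.
V = 21 × 16 × 6 = 2016 m³.
RT60 = 0.161 × 2016 / 252.661 = 1.28 s.

1.28 seconds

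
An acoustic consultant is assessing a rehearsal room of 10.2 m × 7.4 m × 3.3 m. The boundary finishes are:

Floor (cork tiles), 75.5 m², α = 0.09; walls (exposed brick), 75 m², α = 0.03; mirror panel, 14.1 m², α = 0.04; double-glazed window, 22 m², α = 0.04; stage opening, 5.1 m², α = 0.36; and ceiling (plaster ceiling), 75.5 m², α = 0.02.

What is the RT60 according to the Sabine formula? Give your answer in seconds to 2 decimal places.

2.90 sec

A = Σ Sᵢαᵢ = 75.5·0.09 + 75·0.03 + 14.1·0.04 + 22·0.04 + 5.1·0.36 + 75.5·0.02 = 13.835 sabins.
V = 10.2·7.4·3.3 = 249.084 m³.
T = 0.161 V/A = 0.161·249.084/13.835 = 2.90 s.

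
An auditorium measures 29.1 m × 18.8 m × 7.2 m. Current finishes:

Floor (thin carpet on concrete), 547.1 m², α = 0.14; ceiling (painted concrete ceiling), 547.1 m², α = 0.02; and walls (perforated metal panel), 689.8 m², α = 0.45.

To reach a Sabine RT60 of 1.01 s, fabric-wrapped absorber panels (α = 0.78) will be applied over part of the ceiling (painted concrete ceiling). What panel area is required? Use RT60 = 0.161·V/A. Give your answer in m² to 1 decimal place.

Equivalent absorption area: A₁ = 547.1×0.14 + 547.1×0.02 + 689.8×0.45 = 397.946 m².
V = 3938.976 m³. Target absorption A₂ = 0.161 × 3938.976 / 1.01 = 627.896 sabins.
ΔA needed = 627.896 − 397.946 = 229.950 sabins.
Each m² of panel replacing the ceiling (painted concrete ceiling) adds (0.78 − 0.02) = 0.76 sabins.
Area = ΔA/Δα = 229.950/0.76 = 302.6 m².

302.6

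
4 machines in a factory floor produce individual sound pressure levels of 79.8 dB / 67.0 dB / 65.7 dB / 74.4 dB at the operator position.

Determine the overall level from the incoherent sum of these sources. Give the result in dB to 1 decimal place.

Sum in the linear (power) domain: Σ 10^(Lᵢ/10) = 10^(79.8/10) + 10^(67.0/10) + 10^(65.7/10) + 10^(74.4/10) = 1.318e+08.
L_total = 10·log₁₀(1.318e+08) = 81.2 dB.

81.2 dB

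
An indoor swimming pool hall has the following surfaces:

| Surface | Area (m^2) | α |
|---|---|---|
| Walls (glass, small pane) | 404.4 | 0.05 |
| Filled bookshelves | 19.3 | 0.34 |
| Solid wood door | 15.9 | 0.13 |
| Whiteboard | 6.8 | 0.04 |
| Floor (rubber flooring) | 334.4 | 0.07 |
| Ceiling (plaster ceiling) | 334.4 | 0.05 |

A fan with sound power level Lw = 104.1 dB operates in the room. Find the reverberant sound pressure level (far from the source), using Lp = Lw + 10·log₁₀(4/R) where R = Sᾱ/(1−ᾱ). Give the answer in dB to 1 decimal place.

91.4 dB

A = 69.249 sabins; S = 1115.2 m^2.
ᾱ = 0.0621, so room constant R = A/(1−ᾱ) = 73.834 m^2.
Lp = Lw + 10 log₁₀(4/R) = 104.1 -12.66 = 91.4 dB.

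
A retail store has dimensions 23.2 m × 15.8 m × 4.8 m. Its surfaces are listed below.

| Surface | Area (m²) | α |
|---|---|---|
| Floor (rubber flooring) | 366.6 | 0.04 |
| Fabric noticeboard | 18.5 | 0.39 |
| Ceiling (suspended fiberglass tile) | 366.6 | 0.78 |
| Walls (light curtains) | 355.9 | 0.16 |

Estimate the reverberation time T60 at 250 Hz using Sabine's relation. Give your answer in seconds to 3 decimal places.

Equivalent absorption area: A = 366.6*0.04 + 18.5*0.39 + 366.6*0.78 + 355.9*0.16 = 364.771 m².
Room volume: 1759.488 m³.
RT60 = 0.161 · V / A = 0.161 × 1759.488 / 364.771 = 0.777 s.

0.777 s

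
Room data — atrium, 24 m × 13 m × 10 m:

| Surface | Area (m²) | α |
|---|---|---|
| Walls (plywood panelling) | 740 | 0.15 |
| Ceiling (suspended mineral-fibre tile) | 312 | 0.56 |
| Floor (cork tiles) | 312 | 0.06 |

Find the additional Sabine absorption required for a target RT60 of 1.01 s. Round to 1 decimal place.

Equivalent absorption area: A₁ = 740·0.15 + 312·0.56 + 312·0.06 = 304.440 m².
Target A₂ = 0.161·3120/1.01 = 497.347 sabins (V = 3120 m³).
ΔA = A₂ − A₁ = 497.347 − 304.440 = 192.9 sabins.

192.9 sabins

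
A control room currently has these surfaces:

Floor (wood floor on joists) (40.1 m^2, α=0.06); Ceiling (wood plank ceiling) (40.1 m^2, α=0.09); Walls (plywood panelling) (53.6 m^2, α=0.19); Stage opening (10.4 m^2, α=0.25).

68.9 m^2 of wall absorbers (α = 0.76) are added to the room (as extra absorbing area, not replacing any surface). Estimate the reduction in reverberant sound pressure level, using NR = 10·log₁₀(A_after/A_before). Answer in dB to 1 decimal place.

5.8 dB

Total absorption A_before = 40.1·0.06 + 40.1·0.09 + 53.6·0.19 + 10.4·0.25
  = 2.406 + 3.609 + 10.184 + 2.600 = 18.799 m^2 sabins.
Treatment contributes 68.9·0.76 = 52.364 sabins.
A_after = 18.799 + 52.364 = 71.163 sabins.
Reduction = 10 log₁₀(A_after/A_before) = 10 log₁₀(3.7855) = 5.8 dB.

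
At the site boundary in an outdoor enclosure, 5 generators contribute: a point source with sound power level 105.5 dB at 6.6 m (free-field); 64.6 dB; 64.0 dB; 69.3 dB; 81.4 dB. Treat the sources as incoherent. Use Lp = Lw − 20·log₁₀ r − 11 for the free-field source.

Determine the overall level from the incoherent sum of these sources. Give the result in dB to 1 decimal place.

Source at 6.6 m: Lp = 105.5 − 20·log₁₀(6.6) − 11 = 78.1 dB.
Σ 10^(Lᵢ/10) = 2.165e+08.
L_total = 10·log₁₀(2.165e+08) = 83.4 dB.

83.4 dB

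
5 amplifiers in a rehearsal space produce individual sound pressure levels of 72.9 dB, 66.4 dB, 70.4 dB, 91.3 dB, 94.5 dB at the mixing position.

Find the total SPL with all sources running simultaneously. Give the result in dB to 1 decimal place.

96.2 dB

Converting to relative power and adding: 10^(72.9/10) + 10^(66.4/10) + 10^(70.4/10) + 10^(91.3/10) + 10^(94.5/10) = 4.202e+09.
L_total = 10·log₁₀(4.202e+09) = 96.2 dB.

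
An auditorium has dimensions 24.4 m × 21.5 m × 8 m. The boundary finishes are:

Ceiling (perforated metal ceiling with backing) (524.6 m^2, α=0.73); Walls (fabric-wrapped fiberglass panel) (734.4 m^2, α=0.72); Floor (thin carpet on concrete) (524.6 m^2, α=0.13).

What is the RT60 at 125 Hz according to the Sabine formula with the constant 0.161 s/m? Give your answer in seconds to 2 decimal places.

0.69 sec

Total absorption A = 524.6×0.73 + 734.4×0.72 + 524.6×0.13
  = 382.958 + 528.768 + 68.198 = 979.924 m^2 sabins.
V = 24.4·21.5·8 = 4196.8 m³.
RT60 = 0.161 · V / A = 0.161 × 4196.8 / 979.924 = 0.69 s.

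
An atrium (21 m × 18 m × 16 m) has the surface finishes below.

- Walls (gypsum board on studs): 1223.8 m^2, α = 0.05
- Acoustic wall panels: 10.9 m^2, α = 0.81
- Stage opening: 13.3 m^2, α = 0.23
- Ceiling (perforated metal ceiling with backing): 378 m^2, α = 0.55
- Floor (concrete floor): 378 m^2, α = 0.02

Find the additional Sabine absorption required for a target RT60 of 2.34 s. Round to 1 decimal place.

Equivalent absorption area: A₁ = 1223.8·0.05 + 10.9·0.81 + 13.3·0.23 + 378·0.55 + 378·0.02 = 288.538 m^2.
V = 6048 m³. Required absorption A₂ = 0.161 × 6048 / 2.34 = 416.123 sabins.
Additional absorption ΔA = 416.123 − 288.538 = 127.6 sabins.

127.6 sabins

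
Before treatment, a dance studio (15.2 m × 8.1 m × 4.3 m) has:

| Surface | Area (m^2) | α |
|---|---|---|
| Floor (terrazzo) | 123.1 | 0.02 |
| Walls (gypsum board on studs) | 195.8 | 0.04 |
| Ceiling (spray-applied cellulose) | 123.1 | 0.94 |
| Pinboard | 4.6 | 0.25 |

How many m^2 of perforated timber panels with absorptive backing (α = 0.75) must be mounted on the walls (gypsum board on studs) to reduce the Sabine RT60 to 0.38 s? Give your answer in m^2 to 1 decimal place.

A₁ = Σ Sᵢαᵢ = 123.1×0.02 + 195.8×0.04 + 123.1×0.94 + 4.6×0.25 = 127.158 sabins.
Required A₂ = 0.161·529.416/0.38 = 224.305 sabins.
Absorption to add: 224.305 − 127.158 = 97.147 sabins.
Each m^2 of panel replacing the walls (gypsum board on studs) adds (0.75 − 0.04) = 0.71 sabins.
Panel area = 97.147 / 0.71 = 136.8 m^2.

136.8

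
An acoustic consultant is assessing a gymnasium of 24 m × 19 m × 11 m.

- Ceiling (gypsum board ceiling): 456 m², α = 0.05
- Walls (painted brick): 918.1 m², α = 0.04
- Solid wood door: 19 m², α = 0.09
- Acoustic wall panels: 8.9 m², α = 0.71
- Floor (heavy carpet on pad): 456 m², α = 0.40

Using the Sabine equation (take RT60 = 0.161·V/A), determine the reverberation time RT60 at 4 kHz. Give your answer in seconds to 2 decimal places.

3.23 s

Total absorption A = 456×0.05 + 918.1×0.04 + 19×0.09 + 8.9×0.71 + 456×0.40
  = 22.800 + 36.724 + 1.710 + 6.319 + 182.400 = 249.953 m² sabins.
V = 24·19·11 = 5016 m³.
Sabine: RT60 = 0.161 × 5016 / 249.953 = 3.23 s.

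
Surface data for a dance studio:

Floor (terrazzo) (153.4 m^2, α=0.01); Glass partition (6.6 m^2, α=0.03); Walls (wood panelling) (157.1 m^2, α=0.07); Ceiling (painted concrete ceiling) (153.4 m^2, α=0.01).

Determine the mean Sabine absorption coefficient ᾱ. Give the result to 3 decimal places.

0.030

Total surface area S = 470.5 m^2.
Weighted sum Σ Sα = 14.263.
ᾱ = A/S = 0.030.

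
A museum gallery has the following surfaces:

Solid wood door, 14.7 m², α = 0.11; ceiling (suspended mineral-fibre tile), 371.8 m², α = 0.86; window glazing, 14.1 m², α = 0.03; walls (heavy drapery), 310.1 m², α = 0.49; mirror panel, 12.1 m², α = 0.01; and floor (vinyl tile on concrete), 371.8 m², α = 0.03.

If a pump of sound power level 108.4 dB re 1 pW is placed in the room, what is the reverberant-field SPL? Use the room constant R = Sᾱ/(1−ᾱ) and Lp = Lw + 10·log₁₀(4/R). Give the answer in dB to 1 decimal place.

A = 485.012 sabins; S = 1094.6 m².
ᾱ = 0.4431, so room constant R = A/(1−ᾱ) = 870.914 m².
Lp = 108.4 + 10·log₁₀(4/870.914) = 108.4 + (-23.38) = 85.0 dB.

85.0 dB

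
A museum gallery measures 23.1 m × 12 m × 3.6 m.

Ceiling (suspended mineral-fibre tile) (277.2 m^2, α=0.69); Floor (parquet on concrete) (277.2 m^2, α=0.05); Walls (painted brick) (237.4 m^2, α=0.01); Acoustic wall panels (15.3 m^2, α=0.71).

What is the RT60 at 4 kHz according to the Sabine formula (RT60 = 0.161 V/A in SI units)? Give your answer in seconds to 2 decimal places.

A = Σ Sᵢαᵢ = 277.2·0.69 + 277.2·0.05 + 237.4·0.01 + 15.3·0.71 = 218.365 sabins.
V = 23.1·12·3.6 = 997.92 m³.
T = 0.161 V/A = 0.161·997.92/218.365 = 0.74 s.

0.74 sec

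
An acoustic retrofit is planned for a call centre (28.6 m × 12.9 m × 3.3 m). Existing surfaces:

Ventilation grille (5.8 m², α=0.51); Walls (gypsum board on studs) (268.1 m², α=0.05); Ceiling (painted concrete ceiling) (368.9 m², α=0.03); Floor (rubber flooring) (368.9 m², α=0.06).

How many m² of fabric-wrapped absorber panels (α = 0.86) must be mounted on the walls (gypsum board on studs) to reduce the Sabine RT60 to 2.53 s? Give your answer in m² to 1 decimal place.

34.5

Total absorption A₁ = 5.8·0.51 + 268.1·0.05 + 368.9·0.03 + 368.9·0.06
  = 2.958 + 13.405 + 11.067 + 22.134 = 49.564 m² sabins.
Required A₂ = 0.161·1217.502/2.53 = 77.477 sabins.
ΔA needed = 77.477 − 49.564 = 27.913 sabins.
Each m² of panel replacing the walls (gypsum board on studs) adds (0.86 − 0.05) = 0.81 sabins.
Panel area = 27.913 / 0.81 = 34.5 m².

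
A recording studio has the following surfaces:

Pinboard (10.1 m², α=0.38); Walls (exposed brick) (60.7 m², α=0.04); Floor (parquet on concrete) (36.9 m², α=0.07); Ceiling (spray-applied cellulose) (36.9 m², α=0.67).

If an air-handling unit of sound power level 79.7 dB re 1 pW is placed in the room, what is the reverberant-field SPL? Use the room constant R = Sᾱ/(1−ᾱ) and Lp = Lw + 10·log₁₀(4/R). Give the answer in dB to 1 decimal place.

69.3 dB

A = 33.572 sabins; S = 144.6 m².
ᾱ = 33.572/144.6 = 0.2322; R = Sᾱ/(1−ᾱ) = 33.572/(1−0.2322) = 43.725 m².
Lp = Lw + 10 log₁₀(4/R) = 79.7 -10.39 = 69.3 dB.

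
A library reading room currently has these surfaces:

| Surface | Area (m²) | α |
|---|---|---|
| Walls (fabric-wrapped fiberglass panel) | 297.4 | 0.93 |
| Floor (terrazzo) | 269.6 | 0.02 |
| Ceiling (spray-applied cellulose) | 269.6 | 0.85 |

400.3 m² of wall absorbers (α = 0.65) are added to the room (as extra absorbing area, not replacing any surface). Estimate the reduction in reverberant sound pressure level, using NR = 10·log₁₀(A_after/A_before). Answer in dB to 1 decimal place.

Summing Sᵢαᵢ: 276.582 + 5.392 + 229.160 → A_before = 511.134 sabins.
Treatment contributes 400.3·0.65 = 260.195 sabins.
New total A_after = 771.329 sabins.
NR = 10·log₁₀(771.329/511.134) = 1.8 dB.

1.8 dB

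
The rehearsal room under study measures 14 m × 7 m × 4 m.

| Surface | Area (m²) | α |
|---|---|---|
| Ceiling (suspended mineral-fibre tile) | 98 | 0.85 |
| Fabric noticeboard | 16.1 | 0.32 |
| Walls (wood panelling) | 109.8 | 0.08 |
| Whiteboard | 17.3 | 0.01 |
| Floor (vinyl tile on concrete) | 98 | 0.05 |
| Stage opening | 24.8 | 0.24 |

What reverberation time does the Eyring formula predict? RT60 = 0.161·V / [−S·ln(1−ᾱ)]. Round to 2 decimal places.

S = Σ Sᵢ = 364.0 m².
Σ(Sᵢαᵢ) = 98·0.85 + 16.1·0.32 + 109.8·0.08 + 17.3·0.01 + 98·0.05 + 24.8·0.24 = 108.261.
ᾱ = 108.261 / 364.0 = 0.2974.
−S·ln(1−ᾱ) = −364.0 × ln(1 − 0.2974) = 128.480.
V = 14 × 7 × 4 = 392 m³.
T = 0.161·V/[−S·ln(1−ᾱ)] = 0.161·392/128.480 = 0.49 s.

0.49 sec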